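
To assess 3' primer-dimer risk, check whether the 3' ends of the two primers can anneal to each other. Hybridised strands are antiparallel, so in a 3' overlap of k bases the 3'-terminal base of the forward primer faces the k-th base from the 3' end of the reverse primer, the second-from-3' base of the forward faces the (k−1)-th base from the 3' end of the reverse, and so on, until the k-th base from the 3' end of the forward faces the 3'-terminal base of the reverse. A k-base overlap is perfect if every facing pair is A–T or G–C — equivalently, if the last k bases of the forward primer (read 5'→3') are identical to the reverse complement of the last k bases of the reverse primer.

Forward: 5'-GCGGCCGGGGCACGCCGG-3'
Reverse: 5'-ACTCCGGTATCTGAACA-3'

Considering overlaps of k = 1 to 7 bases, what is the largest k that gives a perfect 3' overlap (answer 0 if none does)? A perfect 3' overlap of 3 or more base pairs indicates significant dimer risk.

Longest perfect overlap: 0 complementary base pairs; below the dimer-risk threshold (threshold 3).

Last 7 bases (5'→3') — forward …ACGCCGG, reverse …CTGAACA.
Reverse complement of the reverse primer's last 7 bases: TGTTCAG; its first k bases are the reverse complement of the reverse primer's last k bases, so a perfect k-base overlap needs the forward primer's last k bases to equal them.
Comparing (forward last k vs required): k=1: G vs T ✗; k=2: GG vs TG ✗; k=3: CGG vs TGT ✗; k=4: CCGG vs TGTT ✗; k=5: GCCGG vs TGTTC ✗; k=6: CGCCGG vs TGTTCA ✗; k=7: ACGCCGG vs TGTTCAG ✗.
No overlap length from 1 to 7 is perfect, so the longest perfect 3' overlap is 0.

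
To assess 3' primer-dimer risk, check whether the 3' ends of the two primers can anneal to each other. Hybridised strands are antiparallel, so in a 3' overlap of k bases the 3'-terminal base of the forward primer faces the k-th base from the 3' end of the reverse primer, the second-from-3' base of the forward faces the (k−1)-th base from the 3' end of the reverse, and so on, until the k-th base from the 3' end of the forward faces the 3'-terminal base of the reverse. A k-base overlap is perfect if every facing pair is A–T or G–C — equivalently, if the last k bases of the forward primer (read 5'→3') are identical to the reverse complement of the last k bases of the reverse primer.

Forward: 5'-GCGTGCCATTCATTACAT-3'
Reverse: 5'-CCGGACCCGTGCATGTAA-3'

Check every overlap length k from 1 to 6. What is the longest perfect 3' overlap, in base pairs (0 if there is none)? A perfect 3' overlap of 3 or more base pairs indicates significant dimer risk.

Last 6 bases (5'→3') — forward …TTACAT, reverse …ATGTAA.
Reverse complement of the reverse primer's last 6 bases: TTACAT; its first k bases are the reverse complement of the reverse primer's last k bases, so a perfect k-base overlap needs the forward primer's last k bases to equal them.
Comparing (forward last k vs required): k=1: T vs T ✓; k=2: AT vs TT ✗; k=3: CAT vs TTA ✗; k=4: ACAT vs TTAC ✗; k=5: TACAT vs TTACA ✗; k=6: TTACAT vs TTACAT ✓.
Perfect overlaps at k = 1, 6; the largest is 6.

Longest perfect overlap: 6 complementary base pairs; significant dimer risk (threshold 3).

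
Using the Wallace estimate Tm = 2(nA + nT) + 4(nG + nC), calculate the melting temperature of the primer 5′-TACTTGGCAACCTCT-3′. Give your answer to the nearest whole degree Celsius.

Base counts: A=3, T=5, G=2, C=5 (length 15).
Tm = 2·(3+5) + 4·(2+5) = 2·8 + 4·7 = 16 + 28 = 44°C.

44°C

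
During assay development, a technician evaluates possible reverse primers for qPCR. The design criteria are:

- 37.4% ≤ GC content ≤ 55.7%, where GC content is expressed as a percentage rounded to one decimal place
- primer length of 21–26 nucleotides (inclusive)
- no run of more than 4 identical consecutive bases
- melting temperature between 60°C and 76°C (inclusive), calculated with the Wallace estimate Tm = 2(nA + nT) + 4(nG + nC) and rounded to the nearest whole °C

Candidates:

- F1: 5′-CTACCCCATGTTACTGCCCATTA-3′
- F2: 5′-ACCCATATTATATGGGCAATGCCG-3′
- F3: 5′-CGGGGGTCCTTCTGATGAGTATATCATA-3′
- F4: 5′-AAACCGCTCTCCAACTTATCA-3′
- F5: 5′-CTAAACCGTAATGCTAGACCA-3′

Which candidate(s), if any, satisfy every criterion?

F1 (23 nt, A=5 T=7 G=2 C=9): GC 11/23 = 47.8% ✓; length 23 ✓; longest run = 4 ✓; Tm = 2·12 + 4·11 = 68°C ✓ — passes.
F2 (24 nt, A=7 T=6 G=5 C=6): GC 11/24 = 45.8% ✓; length 24 ✓; longest run = 3 ✓; Tm = 2·13 + 4·11 = 70°C ✓ — passes.
F3 (28 nt, A=6 T=9 G=8 C=5): GC 13/28 = 46.4% ✓; length 28, outside 21–26 ✗; longest run = 5, exceeds 4 ✗; Tm = 2·15 + 4·13 = 82°C, outside 60–76°C ✗ — fails.
F4 (21 nt, A=7 T=5 G=1 C=8): GC 9/21 = 42.9% ✓; length 21 ✓; longest run = 3 ✓; Tm = 2·12 + 4·9 = 60°C ✓ — passes.
F5 (21 nt, A=8 T=4 G=3 C=6): GC 9/21 = 42.9% ✓; length 21 ✓; longest run = 3 ✓; Tm = 2·12 + 4·9 = 60°C ✓ — passes.

F1, F2, F4 and F5.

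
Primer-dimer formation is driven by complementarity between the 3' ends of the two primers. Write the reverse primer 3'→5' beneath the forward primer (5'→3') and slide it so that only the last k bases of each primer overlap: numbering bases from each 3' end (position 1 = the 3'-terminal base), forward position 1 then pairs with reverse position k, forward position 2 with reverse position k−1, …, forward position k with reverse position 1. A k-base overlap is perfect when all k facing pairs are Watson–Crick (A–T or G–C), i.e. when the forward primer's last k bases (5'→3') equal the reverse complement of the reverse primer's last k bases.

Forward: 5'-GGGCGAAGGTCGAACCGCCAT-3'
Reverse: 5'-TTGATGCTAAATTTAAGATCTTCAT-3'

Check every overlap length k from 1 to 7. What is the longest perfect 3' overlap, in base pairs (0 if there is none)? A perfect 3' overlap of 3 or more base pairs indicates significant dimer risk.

Last 7 bases (5'→3') — forward …CCGCCAT, reverse …TCTTCAT.
Reverse complement of the reverse primer's last 7 bases: ATGAAGA; its first k bases are the reverse complement of the reverse primer's last k bases, so a perfect k-base overlap needs the forward primer's last k bases to equal them.
Comparing (forward last k vs required): k=1: T vs A ✗; k=2: AT vs AT ✓; k=3: CAT vs ATG ✗; k=4: CCAT vs ATGA ✗; k=5: GCCAT vs ATGAA ✗; k=6: CGCCAT vs ATGAAG ✗; k=7: CCGCCAT vs ATGAAGA ✗.
Only k = 2 is perfect, so the longest perfect 3' overlap is 2.

Longest perfect overlap: 2 complementary base pairs; below the dimer-risk threshold (threshold 3).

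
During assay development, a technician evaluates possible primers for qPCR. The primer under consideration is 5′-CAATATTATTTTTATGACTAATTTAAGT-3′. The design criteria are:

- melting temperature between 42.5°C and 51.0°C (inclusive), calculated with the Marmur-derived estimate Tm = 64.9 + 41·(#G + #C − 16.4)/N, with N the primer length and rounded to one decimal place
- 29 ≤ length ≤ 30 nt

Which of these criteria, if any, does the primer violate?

Fails: length.

Base counts: A=10, T=14, G=2, C=2 (length 28).
Tm: Tm = 64.9 + 41·(4 − 16.4)/28 = 46.7°C ✓
length: length 28, outside 29–30 ✗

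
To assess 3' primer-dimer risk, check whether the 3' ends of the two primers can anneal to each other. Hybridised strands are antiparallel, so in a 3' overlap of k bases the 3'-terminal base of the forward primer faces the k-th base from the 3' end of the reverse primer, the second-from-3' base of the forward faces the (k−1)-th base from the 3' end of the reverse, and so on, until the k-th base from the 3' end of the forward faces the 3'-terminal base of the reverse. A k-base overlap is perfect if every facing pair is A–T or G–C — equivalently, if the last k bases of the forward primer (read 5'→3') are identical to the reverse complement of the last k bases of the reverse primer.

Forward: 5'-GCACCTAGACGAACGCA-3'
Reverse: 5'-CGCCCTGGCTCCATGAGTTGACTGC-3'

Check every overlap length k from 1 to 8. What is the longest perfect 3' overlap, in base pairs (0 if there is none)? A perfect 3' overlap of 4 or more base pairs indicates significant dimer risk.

Last 8 bases (5'→3') — forward …CGAACGCA, reverse …TTGACTGC.
Reverse complement of the reverse primer's last 8 bases: GCAGTCAA; its first k bases are the reverse complement of the reverse primer's last k bases, so a perfect k-base overlap needs the forward primer's last k bases to equal them.
Comparing (forward last k vs required): k=1: A vs G ✗; k=2: CA vs GC ✗; k=3: GCA vs GCA ✓; k=4: CGCA vs GCAG ✗; k=5: ACGCA vs GCAGT ✗; k=6: AACGCA vs GCAGTC ✗; k=7: GAACGCA vs GCAGTCA ✗; k=8: CGAACGCA vs GCAGTCAA ✗.
Only k = 3 is perfect, so the longest perfect 3' overlap is 3.

Longest perfect overlap: 3 complementary base pairs; below the dimer-risk threshold (threshold 4).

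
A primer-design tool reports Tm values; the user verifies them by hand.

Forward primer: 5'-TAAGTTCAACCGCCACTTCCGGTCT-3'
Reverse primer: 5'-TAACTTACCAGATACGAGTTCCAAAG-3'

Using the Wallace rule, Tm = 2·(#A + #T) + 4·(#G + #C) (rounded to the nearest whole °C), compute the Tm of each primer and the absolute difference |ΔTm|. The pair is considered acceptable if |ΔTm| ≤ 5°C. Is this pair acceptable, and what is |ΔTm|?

Forward: A=5 T=7 G=4 C=9 → Tm = 2·12 + 4·13 = 76°C.
Reverse: A=10 T=6 G=4 C=6 → Tm = 2·16 + 4·10 = 72°C.
|ΔTm| = |76 − 72| = 4°C, ≤ 5°C.

|ΔTm| = 4°C; the pair is acceptable.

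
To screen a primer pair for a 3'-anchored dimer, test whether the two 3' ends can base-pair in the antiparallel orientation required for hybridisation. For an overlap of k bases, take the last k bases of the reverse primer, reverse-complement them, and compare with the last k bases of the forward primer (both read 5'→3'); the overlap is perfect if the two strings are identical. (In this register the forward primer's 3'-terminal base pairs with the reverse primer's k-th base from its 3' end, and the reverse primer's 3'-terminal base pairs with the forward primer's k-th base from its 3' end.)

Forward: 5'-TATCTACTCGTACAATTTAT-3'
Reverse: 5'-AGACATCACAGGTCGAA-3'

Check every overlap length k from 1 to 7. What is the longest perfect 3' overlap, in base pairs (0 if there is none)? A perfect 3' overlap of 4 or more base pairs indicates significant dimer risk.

Longest perfect overlap: 1 complementary base pair; below the dimer-risk threshold (threshold 4).

Last 7 bases (5'→3') — forward …AATTTAT, reverse …GGTCGAA.
Reverse complement of the reverse primer's last 7 bases: TTCGACC; its first k bases are the reverse complement of the reverse primer's last k bases, so a perfect k-base overlap needs the forward primer's last k bases to equal them.
Comparing (forward last k vs required): k=1: T vs T ✓; k=2: AT vs TT ✗; k=3: TAT vs TTC ✗; k=4: TTAT vs TTCG ✗; k=5: TTTAT vs TTCGA ✗; k=6: ATTTAT vs TTCGAC ✗; k=7: AATTTAT vs TTCGACC ✗.
Only k = 1 is perfect, so the longest perfect 3' overlap is 1.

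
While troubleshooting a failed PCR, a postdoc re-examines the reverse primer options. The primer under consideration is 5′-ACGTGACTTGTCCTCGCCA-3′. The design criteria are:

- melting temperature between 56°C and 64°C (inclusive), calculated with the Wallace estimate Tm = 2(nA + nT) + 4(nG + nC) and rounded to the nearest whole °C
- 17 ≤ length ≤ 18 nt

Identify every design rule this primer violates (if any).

Base counts: A=3, T=5, G=4, C=7 (length 19).
Tm: Tm = 2·8 + 4·11 = 60°C ✓
length: length 19, outside 17–18 ✗

Fails: length.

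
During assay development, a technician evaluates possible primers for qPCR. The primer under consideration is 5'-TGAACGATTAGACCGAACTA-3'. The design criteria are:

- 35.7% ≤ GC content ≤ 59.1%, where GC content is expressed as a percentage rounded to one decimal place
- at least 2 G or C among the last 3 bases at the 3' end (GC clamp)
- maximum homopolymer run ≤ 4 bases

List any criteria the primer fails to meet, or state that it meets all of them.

Base counts: A=8, T=4, G=4, C=4 (length 20).
GC content: GC 8/20 = 40.0% ✓
GC clamp: 3' end CTA has 1 G/C, need ≥2 ✗
homopolymer run: longest run = 2 ✓

Fails: GC clamp.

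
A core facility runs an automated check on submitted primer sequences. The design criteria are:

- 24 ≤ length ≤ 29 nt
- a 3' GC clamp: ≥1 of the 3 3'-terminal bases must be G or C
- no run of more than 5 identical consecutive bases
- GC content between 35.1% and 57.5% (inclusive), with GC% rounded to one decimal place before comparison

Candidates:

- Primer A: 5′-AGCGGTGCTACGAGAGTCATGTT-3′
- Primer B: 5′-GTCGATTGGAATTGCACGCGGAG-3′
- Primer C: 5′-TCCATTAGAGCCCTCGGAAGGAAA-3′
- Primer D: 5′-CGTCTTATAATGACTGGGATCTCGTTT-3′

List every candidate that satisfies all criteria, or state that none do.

Primer A (23 nt, A=5 T=6 G=8 C=4): length 23, outside 24–29 ✗; 3' end GTT has 1 G/C ✓; longest run = 2 ✓; GC 12/23 = 52.2% ✓ — fails.
Primer B (23 nt, A=5 T=5 G=9 C=4): length 23, outside 24–29 ✗; 3' end GAG has 2 G/C ✓; longest run = 2 ✓; GC 13/23 = 56.5% ✓ — fails.
Primer C (24 nt, A=8 T=4 G=6 C=6): length 24 ✓; 3' end AAA has 0 G/C, need ≥1 ✗; longest run = 3 ✓; GC 12/24 = 50.0% ✓ — fails.
Primer D (27 nt, A=5 T=11 G=6 C=5): length 27 ✓; 3' end TTT has 0 G/C, need ≥1 ✗; longest run = 3 ✓; GC 11/27 = 40.7% ✓ — fails.

None of the candidates satisfy all criteria.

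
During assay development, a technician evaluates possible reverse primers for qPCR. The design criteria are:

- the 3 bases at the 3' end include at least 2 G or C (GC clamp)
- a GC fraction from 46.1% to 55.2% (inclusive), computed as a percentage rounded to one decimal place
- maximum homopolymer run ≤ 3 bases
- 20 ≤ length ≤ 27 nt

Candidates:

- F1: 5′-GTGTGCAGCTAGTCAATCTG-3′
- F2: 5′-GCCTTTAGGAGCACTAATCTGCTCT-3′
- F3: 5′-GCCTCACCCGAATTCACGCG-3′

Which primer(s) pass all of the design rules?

F1 (20 nt, A=4 T=6 G=6 C=4): 3' end CTG has 2 G/C ✓; GC 10/20 = 50.0% ✓; longest run = 2 ✓; length 20 ✓ — passes.
F2 (25 nt, A=5 T=8 G=5 C=7): 3' end TCT has 1 G/C, need ≥2 ✗; GC 12/25 = 48.0% ✓; longest run = 3 ✓; length 25 ✓ — fails.
F3 (20 nt, A=4 T=3 G=4 C=9): 3' end GCG has 3 G/C ✓; GC 13/20 = 65.0%, outside 46.1–55.2% ✗; longest run = 3 ✓; length 20 ✓ — fails.

F1 only.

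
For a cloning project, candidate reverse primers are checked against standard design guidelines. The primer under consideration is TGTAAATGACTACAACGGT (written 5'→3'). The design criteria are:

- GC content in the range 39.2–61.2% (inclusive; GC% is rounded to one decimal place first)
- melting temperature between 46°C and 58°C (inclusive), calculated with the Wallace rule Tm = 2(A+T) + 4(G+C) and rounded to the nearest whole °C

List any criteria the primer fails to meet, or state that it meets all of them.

Fails: GC content.

Base counts: A=7, T=5, G=4, C=3 (length 19).
GC content: GC 7/19 = 36.8%, outside 39.2–61.2% ✗
Tm: Tm = 2·12 + 4·7 = 52°C ✓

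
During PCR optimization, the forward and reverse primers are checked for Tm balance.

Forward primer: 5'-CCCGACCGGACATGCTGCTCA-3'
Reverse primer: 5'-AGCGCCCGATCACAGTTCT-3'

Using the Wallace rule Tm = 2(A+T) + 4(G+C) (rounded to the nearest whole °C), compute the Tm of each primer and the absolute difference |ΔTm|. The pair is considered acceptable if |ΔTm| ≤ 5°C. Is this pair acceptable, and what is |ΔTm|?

Forward: A=4 T=3 G=5 C=9 → Tm = 2·7 + 4·14 = 70°C.
Reverse: A=4 T=4 G=4 C=7 → Tm = 2·8 + 4·11 = 60°C.
|ΔTm| = |70 − 60| = 10°C, > 5°C.

|ΔTm| = 10°C; the pair is not acceptable.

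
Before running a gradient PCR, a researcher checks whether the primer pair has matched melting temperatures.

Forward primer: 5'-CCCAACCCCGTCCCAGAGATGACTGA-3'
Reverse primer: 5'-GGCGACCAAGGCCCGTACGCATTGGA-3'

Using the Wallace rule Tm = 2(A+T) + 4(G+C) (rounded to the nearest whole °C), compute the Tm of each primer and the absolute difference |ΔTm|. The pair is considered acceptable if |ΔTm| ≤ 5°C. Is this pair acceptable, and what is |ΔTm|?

Forward: A=7 T=3 G=5 C=11 → Tm = 2·10 + 4·16 = 84°C.
Reverse: A=6 T=3 G=9 C=8 → Tm = 2·9 + 4·17 = 86°C.
|ΔTm| = |84 − 86| = 2°C, ≤ 5°C.

|ΔTm| = 2°C; the pair is acceptable.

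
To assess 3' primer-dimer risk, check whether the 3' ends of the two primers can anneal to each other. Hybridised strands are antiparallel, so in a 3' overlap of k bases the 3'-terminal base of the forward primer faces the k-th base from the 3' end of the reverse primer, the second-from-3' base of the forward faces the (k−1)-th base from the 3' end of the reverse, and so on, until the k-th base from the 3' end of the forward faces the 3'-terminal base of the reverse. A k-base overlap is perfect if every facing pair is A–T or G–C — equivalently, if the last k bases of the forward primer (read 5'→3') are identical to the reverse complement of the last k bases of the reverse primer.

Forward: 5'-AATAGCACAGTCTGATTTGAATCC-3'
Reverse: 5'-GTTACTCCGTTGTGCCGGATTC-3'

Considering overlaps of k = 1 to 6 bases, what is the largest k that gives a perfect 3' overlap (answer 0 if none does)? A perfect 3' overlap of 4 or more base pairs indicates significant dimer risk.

Longest perfect overlap: 6 complementary base pairs; significant dimer risk (threshold 4).

Last 6 bases (5'→3') — forward …GAATCC, reverse …GGATTC.
Reverse complement of the reverse primer's last 6 bases: GAATCC; its first k bases are the reverse complement of the reverse primer's last k bases, so a perfect k-base overlap needs the forward primer's last k bases to equal them.
Comparing (forward last k vs required): k=1: C vs G ✗; k=2: CC vs GA ✗; k=3: TCC vs GAA ✗; k=4: ATCC vs GAAT ✗; k=5: AATCC vs GAATC ✗; k=6: GAATCC vs GAATCC ✓.
Only k = 6 is perfect, so the longest perfect 3' overlap is 6.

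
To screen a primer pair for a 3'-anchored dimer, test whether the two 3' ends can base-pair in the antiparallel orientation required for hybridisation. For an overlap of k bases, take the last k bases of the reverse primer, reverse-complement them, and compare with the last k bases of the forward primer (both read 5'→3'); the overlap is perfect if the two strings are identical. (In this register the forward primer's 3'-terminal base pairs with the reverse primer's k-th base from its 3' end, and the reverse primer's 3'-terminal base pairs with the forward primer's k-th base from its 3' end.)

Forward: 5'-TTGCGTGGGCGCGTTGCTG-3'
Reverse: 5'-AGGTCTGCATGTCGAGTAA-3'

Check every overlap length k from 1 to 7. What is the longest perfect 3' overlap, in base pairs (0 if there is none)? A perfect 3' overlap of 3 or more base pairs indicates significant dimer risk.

Longest perfect overlap: 0 complementary base pairs; below the dimer-risk threshold (threshold 3).

Last 7 bases (5'→3') — forward …GTTGCTG, reverse …CGAGTAA.
Reverse complement of the reverse primer's last 7 bases: TTACTCG; its first k bases are the reverse complement of the reverse primer's last k bases, so a perfect k-base overlap needs the forward primer's last k bases to equal them.
Comparing (forward last k vs required): k=1: G vs T ✗; k=2: TG vs TT ✗; k=3: CTG vs TTA ✗; k=4: GCTG vs TTAC ✗; k=5: TGCTG vs TTACT ✗; k=6: TTGCTG vs TTACTC ✗; k=7: GTTGCTG vs TTACTCG ✗.
No overlap length from 1 to 7 is perfect, so the longest perfect 3' overlap is 0.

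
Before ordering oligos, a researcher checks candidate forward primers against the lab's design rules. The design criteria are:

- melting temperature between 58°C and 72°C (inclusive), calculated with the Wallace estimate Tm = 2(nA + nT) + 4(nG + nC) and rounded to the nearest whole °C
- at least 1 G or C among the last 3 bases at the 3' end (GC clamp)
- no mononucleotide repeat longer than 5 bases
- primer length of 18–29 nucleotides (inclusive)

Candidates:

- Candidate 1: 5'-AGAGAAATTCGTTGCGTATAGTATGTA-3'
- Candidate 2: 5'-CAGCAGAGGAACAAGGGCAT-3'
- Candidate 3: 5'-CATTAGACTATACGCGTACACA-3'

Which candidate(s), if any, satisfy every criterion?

Candidate 1 (27 nt, A=9 T=9 G=7 C=2): Tm = 2·18 + 4·9 = 72°C ✓; 3' end GTA has 1 G/C ✓; longest run = 3 ✓; length 27 ✓ — passes.
Candidate 2 (20 nt, A=8 T=1 G=7 C=4): Tm = 2·9 + 4·11 = 62°C ✓; 3' end CAT has 1 G/C ✓; longest run = 3 ✓; length 20 ✓ — passes.
Candidate 3 (22 nt, A=8 T=5 G=3 C=6): Tm = 2·13 + 4·9 = 62°C ✓; 3' end ACA has 1 G/C ✓; longest run = 2 ✓; length 22 ✓ — passes.

Candidate 1, Candidate 2 and Candidate 3.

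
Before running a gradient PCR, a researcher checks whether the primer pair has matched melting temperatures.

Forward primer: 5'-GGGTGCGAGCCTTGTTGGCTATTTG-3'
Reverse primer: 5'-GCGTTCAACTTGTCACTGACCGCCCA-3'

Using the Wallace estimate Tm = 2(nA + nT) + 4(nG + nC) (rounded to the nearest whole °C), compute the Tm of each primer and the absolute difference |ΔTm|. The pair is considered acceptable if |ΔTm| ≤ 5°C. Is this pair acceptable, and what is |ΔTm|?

|ΔTm| = 4°C; the pair is acceptable.

Forward: A=2 T=9 G=10 C=4 → Tm = 2·11 + 4·14 = 78°C.
Reverse: A=5 T=6 G=5 C=10 → Tm = 2·11 + 4·15 = 82°C.
|ΔTm| = |78 − 82| = 4°C, ≤ 5°C.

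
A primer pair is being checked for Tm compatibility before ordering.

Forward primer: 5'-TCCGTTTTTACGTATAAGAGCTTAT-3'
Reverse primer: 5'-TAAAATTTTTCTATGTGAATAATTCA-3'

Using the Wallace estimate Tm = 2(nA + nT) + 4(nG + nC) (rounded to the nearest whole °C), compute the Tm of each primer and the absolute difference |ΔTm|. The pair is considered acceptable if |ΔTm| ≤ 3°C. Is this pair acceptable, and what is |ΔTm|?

|ΔTm| = 6°C; the pair is not acceptable.

Forward: A=6 T=11 G=4 C=4 → Tm = 2·17 + 4·8 = 66°C.
Reverse: A=10 T=12 G=2 C=2 → Tm = 2·22 + 4·4 = 60°C.
|ΔTm| = |66 − 60| = 6°C, > 3°C.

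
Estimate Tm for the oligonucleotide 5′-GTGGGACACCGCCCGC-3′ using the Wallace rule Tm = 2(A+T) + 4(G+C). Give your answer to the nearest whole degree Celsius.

Base counts: A=2, T=1, G=6, C=7 (length 16).
Tm = 2·(2+1) + 4·(6+7) = 2·3 + 4·13 = 6 + 52 = 58°C.

58°C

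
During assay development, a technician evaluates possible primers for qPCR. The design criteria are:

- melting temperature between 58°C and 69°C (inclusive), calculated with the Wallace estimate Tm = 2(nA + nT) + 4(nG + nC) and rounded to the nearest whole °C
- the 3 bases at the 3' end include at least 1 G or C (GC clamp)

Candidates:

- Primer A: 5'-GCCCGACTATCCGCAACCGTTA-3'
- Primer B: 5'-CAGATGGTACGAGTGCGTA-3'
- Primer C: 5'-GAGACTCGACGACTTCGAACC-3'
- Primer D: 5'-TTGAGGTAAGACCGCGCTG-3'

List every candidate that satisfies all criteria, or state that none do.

Primer A (22 nt, A=5 T=4 G=4 C=9): Tm = 2·9 + 4·13 = 70°C, outside 58–69°C ✗; 3' end TTA has 0 G/C, need ≥1 ✗ — fails.
Primer B (19 nt, A=5 T=4 G=7 C=3): Tm = 2·9 + 4·10 = 58°C ✓; 3' end GTA has 1 G/C ✓ — passes.
Primer C (21 nt, A=6 T=3 G=5 C=7): Tm = 2·9 + 4·12 = 66°C ✓; 3' end ACC has 2 G/C ✓ — passes.
Primer D (19 nt, A=4 T=4 G=7 C=4): Tm = 2·8 + 4·11 = 60°C ✓; 3' end CTG has 2 G/C ✓ — passes.

Primer B, Primer C and Primer D.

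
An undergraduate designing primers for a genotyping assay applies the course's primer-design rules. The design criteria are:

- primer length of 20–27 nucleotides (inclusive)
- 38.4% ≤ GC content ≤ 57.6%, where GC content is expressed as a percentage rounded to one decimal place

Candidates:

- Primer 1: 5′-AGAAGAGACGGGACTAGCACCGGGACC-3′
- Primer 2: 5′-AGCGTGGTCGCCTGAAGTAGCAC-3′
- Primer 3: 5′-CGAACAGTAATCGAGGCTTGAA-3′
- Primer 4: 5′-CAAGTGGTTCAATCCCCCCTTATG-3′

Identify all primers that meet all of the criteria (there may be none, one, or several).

Primer 3 and Primer 4.

Primer 1 (27 nt, A=9 T=1 G=10 C=7): length 27 ✓; GC 17/27 = 63.0%, outside 38.4–57.6% ✗ — fails.
Primer 2 (23 nt, A=5 T=4 G=8 C=6): length 23 ✓; GC 14/23 = 60.9%, outside 38.4–57.6% ✗ — fails.
Primer 3 (22 nt, A=8 T=4 G=6 C=4): length 22 ✓; GC 10/22 = 45.5% ✓ — passes.
Primer 4 (24 nt, A=5 T=7 G=4 C=8): length 24 ✓; GC 12/24 = 50.0% ✓ — passes.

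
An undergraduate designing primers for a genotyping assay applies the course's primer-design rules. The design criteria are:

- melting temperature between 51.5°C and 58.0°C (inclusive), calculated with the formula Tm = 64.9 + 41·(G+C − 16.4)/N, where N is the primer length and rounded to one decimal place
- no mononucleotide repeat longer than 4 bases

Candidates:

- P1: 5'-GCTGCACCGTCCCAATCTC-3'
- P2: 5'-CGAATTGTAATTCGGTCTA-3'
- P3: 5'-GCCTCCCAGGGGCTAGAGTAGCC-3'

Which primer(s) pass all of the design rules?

P1 (19 nt, A=3 T=4 G=3 C=9): Tm = 64.9 + 41·(12 − 16.4)/19 = 55.4°C ✓; longest run = 3 ✓ — passes.
P2 (19 nt, A=5 T=7 G=4 C=3): Tm = 64.9 + 41·(7 − 16.4)/19 = 44.6°C, outside 51.5–58.0°C ✗; longest run = 2 ✓ — fails.
P3 (23 nt, A=4 T=3 G=8 C=8): Tm = 64.9 + 41·(16 − 16.4)/23 = 64.2°C, outside 51.5–58.0°C ✗; longest run = 4 ✓ — fails.

P1 only.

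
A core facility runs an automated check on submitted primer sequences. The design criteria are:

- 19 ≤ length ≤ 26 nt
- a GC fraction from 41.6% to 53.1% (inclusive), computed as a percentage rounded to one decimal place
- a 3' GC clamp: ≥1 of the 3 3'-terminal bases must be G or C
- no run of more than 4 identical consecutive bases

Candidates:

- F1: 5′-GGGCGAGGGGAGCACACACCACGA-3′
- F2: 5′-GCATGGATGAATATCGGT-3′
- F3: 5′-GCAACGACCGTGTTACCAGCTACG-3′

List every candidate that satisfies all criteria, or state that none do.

None of the candidates satisfy all criteria.

F1 (24 nt, A=7 T=0 G=10 C=7): length 24 ✓; GC 17/24 = 70.8%, outside 41.6–53.1% ✗; 3' end CGA has 2 G/C ✓; longest run = 4 ✓ — fails.
F2 (18 nt, A=5 T=5 G=6 C=2): length 18, outside 19–26 ✗; GC 8/18 = 44.4% ✓; 3' end GGT has 2 G/C ✓; longest run = 2 ✓ — fails.
F3 (24 nt, A=6 T=4 G=6 C=8): length 24 ✓; GC 14/24 = 58.3%, outside 41.6–53.1% ✗; 3' end ACG has 2 G/C ✓; longest run = 2 ✓ — fails.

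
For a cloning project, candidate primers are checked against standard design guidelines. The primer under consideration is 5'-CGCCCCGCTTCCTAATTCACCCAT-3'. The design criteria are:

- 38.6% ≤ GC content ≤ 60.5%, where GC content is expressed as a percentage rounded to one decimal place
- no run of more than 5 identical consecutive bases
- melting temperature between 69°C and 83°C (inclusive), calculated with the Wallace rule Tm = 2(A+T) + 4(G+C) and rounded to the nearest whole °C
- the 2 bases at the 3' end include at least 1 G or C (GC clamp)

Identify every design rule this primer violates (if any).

Fails: GC clamp.

Base counts: A=4, T=6, G=2, C=12 (length 24).
GC content: GC 14/24 = 58.3% ✓
homopolymer run: longest run = 4 ✓
Tm: Tm = 2·10 + 4·14 = 76°C ✓
GC clamp: 3' end AT has 0 G/C, need ≥1 ✗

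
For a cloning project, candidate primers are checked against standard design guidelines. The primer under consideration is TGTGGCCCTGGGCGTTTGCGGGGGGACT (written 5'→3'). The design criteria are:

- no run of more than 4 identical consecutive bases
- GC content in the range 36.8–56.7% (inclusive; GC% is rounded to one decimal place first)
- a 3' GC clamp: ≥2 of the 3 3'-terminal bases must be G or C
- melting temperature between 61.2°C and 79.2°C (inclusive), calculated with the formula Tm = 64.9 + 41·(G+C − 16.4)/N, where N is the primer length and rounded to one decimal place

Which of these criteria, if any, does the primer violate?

Base counts: A=1, T=7, G=14, C=6 (length 28).
homopolymer run: longest run = 6, exceeds 4 ✗
GC content: GC 20/28 = 71.4%, outside 36.8–56.7% ✗
GC clamp: 3' end ACT has 1 G/C, need ≥2 ✗
Tm: Tm = 64.9 + 41·(20 − 16.4)/28 = 70.2°C ✓

Fails: homopolymer run, GC content, GC clamp.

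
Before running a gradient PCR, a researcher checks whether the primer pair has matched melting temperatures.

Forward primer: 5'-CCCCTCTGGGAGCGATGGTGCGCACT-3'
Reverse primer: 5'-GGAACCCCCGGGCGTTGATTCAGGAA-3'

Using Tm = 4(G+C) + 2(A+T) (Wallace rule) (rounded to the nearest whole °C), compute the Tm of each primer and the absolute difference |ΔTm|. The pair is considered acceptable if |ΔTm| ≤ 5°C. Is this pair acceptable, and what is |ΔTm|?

Forward: A=3 T=5 G=9 C=9 → Tm = 2·8 + 4·18 = 88°C.
Reverse: A=6 T=4 G=9 C=7 → Tm = 2·10 + 4·16 = 84°C.
|ΔTm| = |88 − 84| = 4°C, ≤ 5°C.

|ΔTm| = 4°C; the pair is acceptable.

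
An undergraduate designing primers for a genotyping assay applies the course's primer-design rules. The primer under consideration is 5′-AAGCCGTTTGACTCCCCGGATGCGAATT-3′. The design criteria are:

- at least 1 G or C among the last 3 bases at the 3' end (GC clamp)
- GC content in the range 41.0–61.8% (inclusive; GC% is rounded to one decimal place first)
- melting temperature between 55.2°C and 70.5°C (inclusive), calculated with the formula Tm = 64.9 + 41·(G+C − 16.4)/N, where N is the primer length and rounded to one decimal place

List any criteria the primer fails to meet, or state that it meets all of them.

Base counts: A=6, T=7, G=7, C=8 (length 28).
GC clamp: 3' end ATT has 0 G/C, need ≥1 ✗
GC content: GC 15/28 = 53.6% ✓
Tm: Tm = 64.9 + 41·(15 − 16.4)/28 = 62.9°C ✓

Fails: GC clamp.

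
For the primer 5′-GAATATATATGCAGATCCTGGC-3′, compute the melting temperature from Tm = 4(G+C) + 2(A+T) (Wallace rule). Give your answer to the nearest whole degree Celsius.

62°C

Base counts: A=7, T=6, G=5, C=4 (length 22).
Tm = 2·(7+6) + 4·(5+4) = 2·13 + 4·9 = 26 + 36 = 62°C.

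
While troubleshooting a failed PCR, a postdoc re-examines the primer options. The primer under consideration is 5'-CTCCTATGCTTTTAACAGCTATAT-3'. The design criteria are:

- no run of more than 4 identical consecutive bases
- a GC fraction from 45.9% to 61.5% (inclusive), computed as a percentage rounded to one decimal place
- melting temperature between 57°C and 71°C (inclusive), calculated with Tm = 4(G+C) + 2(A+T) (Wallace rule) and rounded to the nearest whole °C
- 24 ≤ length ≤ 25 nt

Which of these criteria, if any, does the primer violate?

Base counts: A=6, T=10, G=2, C=6 (length 24).
homopolymer run: longest run = 4 ✓
GC content: GC 8/24 = 33.3%, outside 45.9–61.5% ✗
Tm: Tm = 2·16 + 4·8 = 64°C ✓
length: length 24 ✓

Fails: GC content.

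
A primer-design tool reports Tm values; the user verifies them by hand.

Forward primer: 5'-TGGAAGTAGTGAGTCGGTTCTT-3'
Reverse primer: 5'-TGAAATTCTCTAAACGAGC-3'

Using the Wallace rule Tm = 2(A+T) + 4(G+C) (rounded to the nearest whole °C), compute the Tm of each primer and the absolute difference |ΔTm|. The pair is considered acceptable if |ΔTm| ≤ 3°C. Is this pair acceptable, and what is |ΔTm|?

Forward: A=4 T=8 G=8 C=2 → Tm = 2·12 + 4·10 = 64°C.
Reverse: A=7 T=5 G=3 C=4 → Tm = 2·12 + 4·7 = 52°C.
|ΔTm| = |64 − 52| = 12°C, > 3°C.

|ΔTm| = 12°C; the pair is not acceptable.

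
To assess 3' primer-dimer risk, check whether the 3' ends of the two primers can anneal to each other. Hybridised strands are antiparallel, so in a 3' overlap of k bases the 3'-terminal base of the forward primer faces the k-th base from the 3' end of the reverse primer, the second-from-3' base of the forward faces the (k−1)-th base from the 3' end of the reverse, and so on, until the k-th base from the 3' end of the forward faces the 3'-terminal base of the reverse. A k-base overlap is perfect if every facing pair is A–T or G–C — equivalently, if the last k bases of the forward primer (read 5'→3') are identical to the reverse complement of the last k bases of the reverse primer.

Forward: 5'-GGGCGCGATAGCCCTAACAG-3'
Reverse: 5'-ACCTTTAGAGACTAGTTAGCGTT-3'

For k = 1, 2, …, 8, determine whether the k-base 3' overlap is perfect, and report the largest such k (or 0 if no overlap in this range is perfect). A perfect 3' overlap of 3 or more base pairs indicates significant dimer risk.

Last 8 bases (5'→3') — forward …CCTAACAG, reverse …TTAGCGTT.
Reverse complement of the reverse primer's last 8 bases: AACGCTAA; its first k bases are the reverse complement of the reverse primer's last k bases, so a perfect k-base overlap needs the forward primer's last k bases to equal them.
Comparing (forward last k vs required): k=1: G vs A ✗; k=2: AG vs AA ✗; k=3: CAG vs AAC ✗; k=4: ACAG vs AACG ✗; k=5: AACAG vs AACGC ✗; k=6: TAACAG vs AACGCT ✗; k=7: CTAACAG vs AACGCTA ✗; k=8: CCTAACAG vs AACGCTAA ✗.
No overlap length from 1 to 8 is perfect, so the longest perfect 3' overlap is 0.

Longest perfect overlap: 0 complementary base pairs; below the dimer-risk threshold (threshold 3).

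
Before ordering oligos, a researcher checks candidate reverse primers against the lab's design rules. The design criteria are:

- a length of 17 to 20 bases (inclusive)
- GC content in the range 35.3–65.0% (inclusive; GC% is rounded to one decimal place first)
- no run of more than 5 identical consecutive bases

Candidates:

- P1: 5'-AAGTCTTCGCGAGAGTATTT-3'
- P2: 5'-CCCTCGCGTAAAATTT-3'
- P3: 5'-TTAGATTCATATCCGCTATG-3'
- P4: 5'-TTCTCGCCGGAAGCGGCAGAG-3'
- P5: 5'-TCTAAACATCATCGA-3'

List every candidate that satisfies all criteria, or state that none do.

P1 only.

P1 (20 nt, A=5 T=7 G=5 C=3): length 20 ✓; GC 8/20 = 40.0% ✓; longest run = 3 ✓ — passes.
P2 (16 nt, A=4 T=5 G=2 C=5): length 16, outside 17–20 ✗; GC 7/16 = 43.8% ✓; longest run = 4 ✓ — fails.
P3 (20 nt, A=5 T=8 G=3 C=4): length 20 ✓; GC 7/20 = 35.0%, outside 35.3–65.0% ✗; longest run = 2 ✓ — fails.
P4 (21 nt, A=4 T=3 G=8 C=6): length 21, outside 17–20 ✗; GC 14/21 = 66.7%, outside 35.3–65.0% ✗; longest run = 2 ✓ — fails.
P5 (15 nt, A=6 T=4 G=1 C=4): length 15, outside 17–20 ✗; GC 5/15 = 33.3%, outside 35.3–65.0% ✗; longest run = 3 ✓ — fails.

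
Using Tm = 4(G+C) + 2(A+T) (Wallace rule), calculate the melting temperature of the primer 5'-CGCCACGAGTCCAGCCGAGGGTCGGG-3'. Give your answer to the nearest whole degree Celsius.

92°C

Base counts: A=4, T=2, G=11, C=9 (length 26).
Tm = 2·(4+2) + 4·(11+9) = 2·6 + 4·20 = 12 + 80 = 92°C.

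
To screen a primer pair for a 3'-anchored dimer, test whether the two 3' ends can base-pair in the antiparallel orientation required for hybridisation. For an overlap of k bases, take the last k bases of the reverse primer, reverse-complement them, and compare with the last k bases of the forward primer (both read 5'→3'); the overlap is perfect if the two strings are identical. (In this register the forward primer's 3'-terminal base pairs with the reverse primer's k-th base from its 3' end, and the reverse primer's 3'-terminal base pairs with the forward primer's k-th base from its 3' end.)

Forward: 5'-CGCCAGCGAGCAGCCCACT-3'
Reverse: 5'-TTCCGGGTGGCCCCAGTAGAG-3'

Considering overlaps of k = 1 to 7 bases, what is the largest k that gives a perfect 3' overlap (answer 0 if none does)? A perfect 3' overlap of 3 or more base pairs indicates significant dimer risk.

Longest perfect overlap: 2 complementary base pairs; below the dimer-risk threshold (threshold 3).

Last 7 bases (5'→3') — forward …GCCCACT, reverse …AGTAGAG.
Reverse complement of the reverse primer's last 7 bases: CTCTACT; its first k bases are the reverse complement of the reverse primer's last k bases, so a perfect k-base overlap needs the forward primer's last k bases to equal them.
Comparing (forward last k vs required): k=1: T vs C ✗; k=2: CT vs CT ✓; k=3: ACT vs CTC ✗; k=4: CACT vs CTCT ✗; k=5: CCACT vs CTCTA ✗; k=6: CCCACT vs CTCTAC ✗; k=7: GCCCACT vs CTCTACT ✗.
Only k = 2 is perfect, so the longest perfect 3' overlap is 2.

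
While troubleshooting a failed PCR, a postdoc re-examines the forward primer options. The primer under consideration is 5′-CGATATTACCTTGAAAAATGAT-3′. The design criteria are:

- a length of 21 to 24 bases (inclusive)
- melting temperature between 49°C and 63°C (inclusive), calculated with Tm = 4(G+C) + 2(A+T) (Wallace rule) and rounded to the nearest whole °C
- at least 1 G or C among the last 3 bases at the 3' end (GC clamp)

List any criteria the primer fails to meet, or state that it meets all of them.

Base counts: A=9, T=7, G=3, C=3 (length 22).
length: length 22 ✓
Tm: Tm = 2·16 + 4·6 = 56°C ✓
GC clamp: 3' end GAT has 1 G/C ✓

Meets all criteria.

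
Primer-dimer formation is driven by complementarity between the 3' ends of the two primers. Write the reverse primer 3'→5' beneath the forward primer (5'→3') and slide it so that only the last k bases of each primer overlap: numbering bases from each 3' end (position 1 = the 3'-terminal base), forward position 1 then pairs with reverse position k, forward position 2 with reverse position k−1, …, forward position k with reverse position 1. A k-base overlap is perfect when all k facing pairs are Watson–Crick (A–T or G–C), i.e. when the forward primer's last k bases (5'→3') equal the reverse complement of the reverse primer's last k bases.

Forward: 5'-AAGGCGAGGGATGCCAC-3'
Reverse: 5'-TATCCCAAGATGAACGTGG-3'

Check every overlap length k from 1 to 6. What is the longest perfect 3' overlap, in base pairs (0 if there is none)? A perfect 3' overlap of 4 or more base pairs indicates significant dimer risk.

Longest perfect overlap: 4 complementary base pairs; significant dimer risk (threshold 4).

Last 6 bases (5'→3') — forward …TGCCAC, reverse …ACGTGG.
Reverse complement of the reverse primer's last 6 bases: CCACGT; its first k bases are the reverse complement of the reverse primer's last k bases, so a perfect k-base overlap needs the forward primer's last k bases to equal them.
Comparing (forward last k vs required): k=1: C vs C ✓; k=2: AC vs CC ✗; k=3: CAC vs CCA ✗; k=4: CCAC vs CCAC ✓; k=5: GCCAC vs CCACG ✗; k=6: TGCCAC vs CCACGT ✗.
Perfect overlaps at k = 1, 4; the largest is 4.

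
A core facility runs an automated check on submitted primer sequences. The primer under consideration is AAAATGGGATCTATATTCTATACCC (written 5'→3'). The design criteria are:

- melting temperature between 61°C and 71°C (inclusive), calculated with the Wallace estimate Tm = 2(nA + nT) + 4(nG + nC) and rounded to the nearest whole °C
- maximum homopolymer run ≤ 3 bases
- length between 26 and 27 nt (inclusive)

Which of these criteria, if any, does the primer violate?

Fails: homopolymer run, length.

Base counts: A=9, T=8, G=3, C=5 (length 25).
Tm: Tm = 2·17 + 4·8 = 66°C ✓
homopolymer run: longest run = 4, exceeds 3 ✗
length: length 25, outside 26–27 ✗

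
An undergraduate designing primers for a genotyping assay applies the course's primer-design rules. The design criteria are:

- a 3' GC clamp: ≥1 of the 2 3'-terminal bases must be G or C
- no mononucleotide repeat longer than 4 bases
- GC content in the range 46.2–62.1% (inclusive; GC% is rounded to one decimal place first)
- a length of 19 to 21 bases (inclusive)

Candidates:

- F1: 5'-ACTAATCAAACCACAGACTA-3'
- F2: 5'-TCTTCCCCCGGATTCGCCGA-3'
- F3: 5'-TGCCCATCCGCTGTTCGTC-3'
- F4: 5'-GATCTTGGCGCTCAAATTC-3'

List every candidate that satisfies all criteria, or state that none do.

F1 (20 nt, A=10 T=3 G=1 C=6): 3' end TA has 0 G/C, need ≥1 ✗; longest run = 3 ✓; GC 7/20 = 35.0%, outside 46.2–62.1% ✗; length 20 ✓ — fails.
F2 (20 nt, A=2 T=5 G=4 C=9): 3' end GA has 1 G/C ✓; longest run = 5, exceeds 4 ✗; GC 13/20 = 65.0%, outside 46.2–62.1% ✗; length 20 ✓ — fails.
F3 (19 nt, A=1 T=6 G=4 C=8): 3' end TC has 1 G/C ✓; longest run = 3 ✓; GC 12/19 = 63.2%, outside 46.2–62.1% ✗; length 19 ✓ — fails.
F4 (19 nt, A=4 T=6 G=4 C=5): 3' end TC has 1 G/C ✓; longest run = 3 ✓; GC 9/19 = 47.4% ✓; length 19 ✓ — passes.

F4 only.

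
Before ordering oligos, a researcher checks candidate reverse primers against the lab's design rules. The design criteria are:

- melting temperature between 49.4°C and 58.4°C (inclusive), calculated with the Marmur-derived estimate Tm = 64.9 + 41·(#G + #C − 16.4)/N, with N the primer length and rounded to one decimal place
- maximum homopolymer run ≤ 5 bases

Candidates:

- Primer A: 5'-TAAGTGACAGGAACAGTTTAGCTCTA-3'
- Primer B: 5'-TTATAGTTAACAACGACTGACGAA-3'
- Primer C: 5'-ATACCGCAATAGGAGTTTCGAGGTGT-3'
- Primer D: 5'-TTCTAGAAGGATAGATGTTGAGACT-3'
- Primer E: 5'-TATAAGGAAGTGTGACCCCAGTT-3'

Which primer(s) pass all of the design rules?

Primer A (26 nt, A=9 T=7 G=6 C=4): Tm = 64.9 + 41·(10 − 16.4)/26 = 54.8°C ✓; longest run = 3 ✓ — passes.
Primer B (24 nt, A=10 T=6 G=4 C=4): Tm = 64.9 + 41·(8 − 16.4)/24 = 50.6°C ✓; longest run = 2 ✓ — passes.
Primer C (26 nt, A=7 T=7 G=8 C=4): Tm = 64.9 + 41·(12 − 16.4)/26 = 58.0°C ✓; longest run = 3 ✓ — passes.
Primer D (25 nt, A=8 T=8 G=7 C=2): Tm = 64.9 + 41·(9 − 16.4)/25 = 52.8°C ✓; longest run = 2 ✓ — passes.
Primer E (23 nt, A=7 T=6 G=6 C=4): Tm = 64.9 + 41·(10 − 16.4)/23 = 53.5°C ✓; longest run = 4 ✓ — passes.

Primer A, Primer B, Primer C, Primer D and Primer E.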